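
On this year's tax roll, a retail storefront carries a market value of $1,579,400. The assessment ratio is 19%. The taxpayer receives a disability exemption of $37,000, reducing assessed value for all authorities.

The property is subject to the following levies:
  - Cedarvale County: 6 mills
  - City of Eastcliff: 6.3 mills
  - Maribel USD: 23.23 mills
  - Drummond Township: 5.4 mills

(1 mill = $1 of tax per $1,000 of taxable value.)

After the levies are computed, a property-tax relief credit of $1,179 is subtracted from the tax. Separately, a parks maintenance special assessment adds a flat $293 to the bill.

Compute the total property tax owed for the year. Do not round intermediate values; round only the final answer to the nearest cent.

Assessed value = $1,579,400 × 0.19 = $300,086
Taxable value = $300,086 − $37,000 = $263,086
Cedarvale County: $263,086 × 0.006 = $1,578.516
City of Eastcliff: $263,086 × 0.0063 = $1,657.4418
Maribel USD: $263,086 × 0.02323 = $6,111.48778
Drummond Township: $263,086 × 0.0054 = $1,420.6644
Levies subtotal = $10,768.10998
After credit = $10,768.10998 − $1,179 = $9,589.10998
Total = $9,589.10998 + $293 = $9,882.10998

$9,882.11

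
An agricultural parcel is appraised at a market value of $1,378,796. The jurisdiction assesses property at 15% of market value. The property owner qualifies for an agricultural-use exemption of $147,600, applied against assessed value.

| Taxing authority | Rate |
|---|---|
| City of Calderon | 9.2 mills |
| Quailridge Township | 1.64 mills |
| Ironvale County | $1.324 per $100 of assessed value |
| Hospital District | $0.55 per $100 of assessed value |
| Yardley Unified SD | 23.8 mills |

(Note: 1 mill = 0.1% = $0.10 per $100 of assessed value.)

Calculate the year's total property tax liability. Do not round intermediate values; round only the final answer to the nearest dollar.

$3,161

Assessed value = $1,378,796 × 0.15 = $206,819.4
Taxable value = $206,819.4 − $147,600 = $59,219.4
City of Calderon: $59,219.4 × 0.0092 = $544.81848
Quailridge Township: $59,219.4 × 0.00164 = $97.119816
Ironvale County: $59,219.4 × 0.01324 = $784.064856
Hospital District: $59,219.4 × 0.0055 = $325.7067
Yardley Unified SD: $59,219.4 × 0.0238 = $1,409.42172
Total = $3,161.131572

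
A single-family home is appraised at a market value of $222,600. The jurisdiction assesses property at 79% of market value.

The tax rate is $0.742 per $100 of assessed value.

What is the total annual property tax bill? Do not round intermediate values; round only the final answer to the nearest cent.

Assessed value = $222,600 × 0.79 = $175,854
Tax = $175,854 × 0.00742 = $1,304.83668

$1,304.84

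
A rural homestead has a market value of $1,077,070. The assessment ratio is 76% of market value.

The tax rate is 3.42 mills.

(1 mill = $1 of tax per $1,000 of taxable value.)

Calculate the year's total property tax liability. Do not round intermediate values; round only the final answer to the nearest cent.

Assessed value = $1,077,070 × 0.76 = $818,573.2
Tax = $818,573.2 × 0.00342 = $2,799.520344

$2,799.52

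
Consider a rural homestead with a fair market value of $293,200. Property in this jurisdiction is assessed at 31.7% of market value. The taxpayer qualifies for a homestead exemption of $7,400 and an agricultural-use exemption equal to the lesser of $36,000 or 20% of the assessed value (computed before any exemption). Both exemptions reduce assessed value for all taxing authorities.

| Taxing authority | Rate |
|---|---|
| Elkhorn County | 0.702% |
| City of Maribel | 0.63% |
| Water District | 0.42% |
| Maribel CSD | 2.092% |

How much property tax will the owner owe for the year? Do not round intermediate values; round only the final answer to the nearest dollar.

Assessed value = $293,200 × 0.317 = $92,944.4
Agricultural-use exemption = min($36,000, 20% × $92,944.4) = min($36,000, $18,588.88) = $18,588.88 (percentage binds)
Taxable value = $92,944.4 − $7,400 − $18,588.88 = $66,955.52
Elkhorn County: $66,955.52 × 0.00702 = $470.0277504
City of Maribel: $66,955.52 × 0.0063 = $421.819776
Water District: $66,955.52 × 0.0042 = $281.213184
Maribel CSD: $66,955.52 × 0.02092 = $1,400.7094784
Total = $2,573.7701888

$2,574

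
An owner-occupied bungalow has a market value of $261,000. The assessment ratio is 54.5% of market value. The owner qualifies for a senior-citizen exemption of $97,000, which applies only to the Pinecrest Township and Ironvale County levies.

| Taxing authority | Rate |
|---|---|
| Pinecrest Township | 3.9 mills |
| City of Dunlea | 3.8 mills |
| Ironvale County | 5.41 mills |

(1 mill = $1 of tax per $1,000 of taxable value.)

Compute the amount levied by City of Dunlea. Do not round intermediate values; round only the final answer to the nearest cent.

Assessed value = $261,000 × 0.545 = $142,245
City of Dunlea taxable value = $142,245 (exemption does not apply)
City of Dunlea levy = $142,245 × 0.0038 = $540.531

$540.53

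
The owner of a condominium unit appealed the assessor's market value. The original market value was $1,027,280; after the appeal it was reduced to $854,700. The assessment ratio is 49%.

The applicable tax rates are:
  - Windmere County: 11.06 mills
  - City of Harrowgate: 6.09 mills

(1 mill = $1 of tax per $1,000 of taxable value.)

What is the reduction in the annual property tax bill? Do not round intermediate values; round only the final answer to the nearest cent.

Old assessed value = $1,027,280 × 0.49 = $503,367.2
New assessed value = $854,700 × 0.49 = $418,803
Combined rate = 0.01106 + 0.00609 = 0.01715
Old tax = $503,367.2 × 0.01715 = $8,632.74748
New tax = $418,803 × 0.01715 = $7,182.47145
Reduction = $8,632.74748 − $7,182.47145 = $1,450.27603

$1,450.28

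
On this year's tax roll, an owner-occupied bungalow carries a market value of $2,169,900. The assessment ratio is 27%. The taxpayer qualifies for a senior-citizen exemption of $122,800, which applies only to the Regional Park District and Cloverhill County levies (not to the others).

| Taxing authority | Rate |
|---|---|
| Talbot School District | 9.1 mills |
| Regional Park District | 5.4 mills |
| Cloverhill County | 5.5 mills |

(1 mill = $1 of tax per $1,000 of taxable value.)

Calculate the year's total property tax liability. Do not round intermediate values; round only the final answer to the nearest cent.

Assessed value = $2,169,900 × 0.27 = $585,873
Talbot School District: $585,873 × 0.0091 = $5,331.4443
Regional Park District: ($585,873 − $122,800) × 0.0054 = $463,073 × 0.0054 = $2,500.5942
Cloverhill County: ($585,873 − $122,800) × 0.0055 = $463,073 × 0.0055 = $2,546.9015
Total = $10,378.94

$10,378.94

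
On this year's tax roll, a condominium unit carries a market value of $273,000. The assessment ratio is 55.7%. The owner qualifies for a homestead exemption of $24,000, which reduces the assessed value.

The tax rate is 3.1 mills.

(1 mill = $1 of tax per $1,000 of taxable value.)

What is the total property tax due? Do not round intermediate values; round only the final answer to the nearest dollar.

Assessed value = $273,000 × 0.557 = $152,061
Taxable value = $152,061 − $24,000 = $128,061
Tax = $128,061 × 0.0031 = $396.9891

$397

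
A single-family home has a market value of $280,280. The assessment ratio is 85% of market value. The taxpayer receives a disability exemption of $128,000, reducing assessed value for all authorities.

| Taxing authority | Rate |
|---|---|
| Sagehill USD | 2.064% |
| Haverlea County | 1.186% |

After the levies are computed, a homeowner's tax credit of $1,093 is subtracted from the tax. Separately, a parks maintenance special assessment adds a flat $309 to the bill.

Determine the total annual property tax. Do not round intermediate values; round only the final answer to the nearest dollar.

Assessed value = $280,280 × 0.85 = $238,238
Taxable value = $238,238 − $128,000 = $110,238
Sagehill USD: $110,238 × 0.02064 = $2,275.31232
Haverlea County: $110,238 × 0.01186 = $1,307.42268
Levies subtotal = $3,582.735
After credit = $3,582.735 − $1,093 = $2,489.735
Total = $2,489.735 + $309 = $2,798.735

$2,799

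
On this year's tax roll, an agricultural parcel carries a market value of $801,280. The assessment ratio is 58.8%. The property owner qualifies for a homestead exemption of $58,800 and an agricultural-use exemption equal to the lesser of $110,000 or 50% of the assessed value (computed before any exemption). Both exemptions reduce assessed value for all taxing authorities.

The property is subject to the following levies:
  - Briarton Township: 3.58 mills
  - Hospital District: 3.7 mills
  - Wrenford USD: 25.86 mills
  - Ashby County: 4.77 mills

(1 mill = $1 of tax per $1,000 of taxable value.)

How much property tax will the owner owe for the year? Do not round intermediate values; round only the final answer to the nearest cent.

Assessed value = $801,280 × 0.588 = $471,152.64
Agricultural-use exemption = min($110,000, 50% × $471,152.64) = min($110,000, $235,576.32) = $110,000 (dollar cap binds)
Taxable value = $471,152.64 − $58,800 − $110,000 = $302,352.64
Briarton Township: $302,352.64 × 0.00358 = $1,082.4224512
Hospital District: $302,352.64 × 0.0037 = $1,118.704768
Wrenford USD: $302,352.64 × 0.02586 = $7,818.8392704
Ashby County: $302,352.64 × 0.00477 = $1,442.2220928
Total = $11,462.1885824

$11,462.19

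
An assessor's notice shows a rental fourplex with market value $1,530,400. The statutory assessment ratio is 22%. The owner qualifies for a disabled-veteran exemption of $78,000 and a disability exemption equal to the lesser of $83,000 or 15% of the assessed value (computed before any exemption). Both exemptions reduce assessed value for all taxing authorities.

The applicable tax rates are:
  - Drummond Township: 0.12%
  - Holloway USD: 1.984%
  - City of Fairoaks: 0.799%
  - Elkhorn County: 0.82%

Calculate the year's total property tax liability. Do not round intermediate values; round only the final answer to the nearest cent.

$7,750.72

Assessed value = $1,530,400 × 0.22 = $336,688
Disability exemption = min($83,000, 15% × $336,688) = min($83,000, $50,503.2) = $50,503.2 (percentage binds)
Taxable value = $336,688 − $78,000 − $50,503.2 = $208,184.8
Drummond Township: $208,184.8 × 0.0012 = $249.82176
Holloway USD: $208,184.8 × 0.01984 = $4,130.386432
City of Fairoaks: $208,184.8 × 0.00799 = $1,663.396552
Elkhorn County: $208,184.8 × 0.0082 = $1,707.11536
Total = $7,750.720104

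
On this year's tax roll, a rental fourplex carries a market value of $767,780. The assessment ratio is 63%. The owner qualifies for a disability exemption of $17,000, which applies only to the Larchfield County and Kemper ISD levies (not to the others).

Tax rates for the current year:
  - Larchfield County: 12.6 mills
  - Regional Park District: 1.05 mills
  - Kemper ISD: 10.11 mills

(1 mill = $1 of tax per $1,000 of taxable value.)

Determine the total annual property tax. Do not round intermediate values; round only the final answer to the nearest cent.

Assessed value = $767,780 × 0.63 = $483,701.4
Larchfield County: ($483,701.4 − $17,000) × 0.0126 = $466,701.4 × 0.0126 = $5,880.43764
Regional Park District: $483,701.4 × 0.00105 = $507.88647
Kemper ISD: ($483,701.4 − $17,000) × 0.01011 = $466,701.4 × 0.01011 = $4,718.351154
Total = $11,106.675264

$11,106.68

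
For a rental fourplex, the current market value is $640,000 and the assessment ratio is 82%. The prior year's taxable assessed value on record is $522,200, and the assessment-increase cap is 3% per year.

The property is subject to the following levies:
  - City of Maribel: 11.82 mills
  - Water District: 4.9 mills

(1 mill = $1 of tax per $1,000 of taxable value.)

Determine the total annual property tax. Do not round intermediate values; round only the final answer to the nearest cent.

Uncapped assessed value = $640,000 × 0.82 = $524,800
Cap limit = $522,200 × 1.03 = $537,866
Taxable assessed value = min($524,800, $537,866) = $524,800 (cap does not bind)
City of Maribel: $524,800 × 0.01182 = $6,203.136
Water District: $524,800 × 0.0049 = $2,571.52
Total = $8,774.656

$8,774.66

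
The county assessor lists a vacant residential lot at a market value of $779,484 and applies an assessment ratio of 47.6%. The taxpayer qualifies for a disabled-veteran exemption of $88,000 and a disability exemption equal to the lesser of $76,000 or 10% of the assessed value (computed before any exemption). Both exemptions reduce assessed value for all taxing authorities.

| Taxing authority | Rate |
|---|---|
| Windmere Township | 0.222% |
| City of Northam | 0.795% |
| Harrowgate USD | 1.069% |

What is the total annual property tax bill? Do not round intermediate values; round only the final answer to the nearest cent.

$5,130.12

Assessed value = $779,484 × 0.476 = $371,034.384
Disability exemption = min($76,000, 10% × $371,034.384) = min($76,000, $37,103.4384) = $37,103.4384 (percentage binds)
Taxable value = $371,034.384 − $88,000 − $37,103.4384 = $245,930.9456
Windmere Township: $245,930.9456 × 0.00222 = $545.966699232
City of Northam: $245,930.9456 × 0.00795 = $1,955.15101752
Harrowgate USD: $245,930.9456 × 0.01069 = $2,629.001808464
Total = $5,130.119525216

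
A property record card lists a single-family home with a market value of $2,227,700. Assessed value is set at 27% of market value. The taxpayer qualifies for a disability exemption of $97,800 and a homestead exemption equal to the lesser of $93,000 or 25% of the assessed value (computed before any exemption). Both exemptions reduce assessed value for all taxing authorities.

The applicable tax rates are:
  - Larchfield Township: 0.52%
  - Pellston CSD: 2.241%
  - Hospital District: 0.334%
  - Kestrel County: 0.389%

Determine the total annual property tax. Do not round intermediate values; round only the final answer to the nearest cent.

Assessed value = $2,227,700 × 0.27 = $601,479
Homestead exemption = min($93,000, 25% × $601,479) = min($93,000, $150,369.75) = $93,000 (dollar cap binds)
Taxable value = $601,479 − $97,800 − $93,000 = $410,679
Larchfield Township: $410,679 × 0.0052 = $2,135.5308
Pellston CSD: $410,679 × 0.02241 = $9,203.31639
Hospital District: $410,679 × 0.00334 = $1,371.66786
Kestrel County: $410,679 × 0.00389 = $1,597.54131
Total = $14,308.05636

$14,308.06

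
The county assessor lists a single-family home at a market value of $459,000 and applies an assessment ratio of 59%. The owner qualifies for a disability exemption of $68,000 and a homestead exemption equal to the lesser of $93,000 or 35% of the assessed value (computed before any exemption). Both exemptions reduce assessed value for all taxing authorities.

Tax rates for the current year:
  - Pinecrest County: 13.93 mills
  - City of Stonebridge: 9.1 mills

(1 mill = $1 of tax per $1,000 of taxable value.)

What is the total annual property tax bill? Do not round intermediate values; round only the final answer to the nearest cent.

$2,528.92

Assessed value = $459,000 × 0.59 = $270,810
Homestead exemption = min($93,000, 35% × $270,810) = min($93,000, $94,783.5) = $93,000 (dollar cap binds)
Taxable value = $270,810 − $68,000 − $93,000 = $109,810
Pinecrest County: $109,810 × 0.01393 = $1,529.6533
City of Stonebridge: $109,810 × 0.0091 = $999.271
Total = $2,528.9243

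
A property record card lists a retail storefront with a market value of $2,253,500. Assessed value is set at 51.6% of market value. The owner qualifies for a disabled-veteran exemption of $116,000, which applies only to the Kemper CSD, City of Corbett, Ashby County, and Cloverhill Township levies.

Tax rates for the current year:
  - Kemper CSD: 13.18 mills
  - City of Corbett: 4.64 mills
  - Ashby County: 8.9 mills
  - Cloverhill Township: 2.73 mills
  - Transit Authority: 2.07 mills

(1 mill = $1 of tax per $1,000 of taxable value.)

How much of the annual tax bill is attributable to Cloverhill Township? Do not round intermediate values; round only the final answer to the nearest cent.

Assessed value = $2,253,500 × 0.516 = $1,162,806
Cloverhill Township taxable value = $1,162,806 − $116,000 = $1,046,806
Cloverhill Township levy = $1,046,806 × 0.00273 = $2,857.78038

$2,857.78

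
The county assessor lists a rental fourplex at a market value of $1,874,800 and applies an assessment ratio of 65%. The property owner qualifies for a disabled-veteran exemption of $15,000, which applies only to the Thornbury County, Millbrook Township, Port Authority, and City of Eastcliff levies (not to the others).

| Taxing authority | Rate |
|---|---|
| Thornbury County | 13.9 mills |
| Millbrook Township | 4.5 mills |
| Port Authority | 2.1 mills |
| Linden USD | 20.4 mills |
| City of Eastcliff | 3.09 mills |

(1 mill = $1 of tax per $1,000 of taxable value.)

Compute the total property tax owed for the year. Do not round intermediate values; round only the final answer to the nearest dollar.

Assessed value = $1,874,800 × 0.65 = $1,218,620
Thornbury County: ($1,218,620 − $15,000) × 0.0139 = $1,203,620 × 0.0139 = $16,730.318
Millbrook Township: ($1,218,620 − $15,000) × 0.0045 = $1,203,620 × 0.0045 = $5,416.29
Port Authority: ($1,218,620 − $15,000) × 0.0021 = $1,203,620 × 0.0021 = $2,527.602
Linden USD: $1,218,620 × 0.0204 = $24,859.848
City of Eastcliff: ($1,218,620 − $15,000) × 0.00309 = $1,203,620 × 0.00309 = $3,719.1858
Total = $53,253.2438

$53,253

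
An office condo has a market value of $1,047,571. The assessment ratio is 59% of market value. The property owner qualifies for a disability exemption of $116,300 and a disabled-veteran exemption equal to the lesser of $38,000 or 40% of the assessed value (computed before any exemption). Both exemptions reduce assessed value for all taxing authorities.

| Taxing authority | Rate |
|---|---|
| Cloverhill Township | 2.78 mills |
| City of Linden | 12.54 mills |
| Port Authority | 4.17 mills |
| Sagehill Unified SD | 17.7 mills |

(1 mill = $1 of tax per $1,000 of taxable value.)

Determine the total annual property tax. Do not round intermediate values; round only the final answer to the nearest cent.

$17,247.49

Assessed value = $1,047,571 × 0.59 = $618,066.89
Disabled-veteran exemption = min($38,000, 40% × $618,066.89) = min($38,000, $247,226.756) = $38,000 (dollar cap binds)
Taxable value = $618,066.89 − $116,300 − $38,000 = $463,766.89
Cloverhill Township: $463,766.89 × 0.00278 = $1,289.2719542
City of Linden: $463,766.89 × 0.01254 = $5,815.6368006
Port Authority: $463,766.89 × 0.00417 = $1,933.9079313
Sagehill Unified SD: $463,766.89 × 0.0177 = $8,208.673953
Total = $17,247.4906391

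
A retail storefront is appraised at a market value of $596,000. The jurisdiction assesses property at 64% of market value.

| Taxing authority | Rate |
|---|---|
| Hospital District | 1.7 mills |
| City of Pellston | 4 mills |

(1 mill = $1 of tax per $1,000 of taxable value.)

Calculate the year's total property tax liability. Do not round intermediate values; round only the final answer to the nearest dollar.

Assessed value = $596,000 × 0.64 = $381,440
Hospital District: $381,440 × 0.0017 = $648.448
City of Pellston: $381,440 × 0.004 = $1,525.76
Total = $648.448 + $1,525.76 = $2,174.208

$2,174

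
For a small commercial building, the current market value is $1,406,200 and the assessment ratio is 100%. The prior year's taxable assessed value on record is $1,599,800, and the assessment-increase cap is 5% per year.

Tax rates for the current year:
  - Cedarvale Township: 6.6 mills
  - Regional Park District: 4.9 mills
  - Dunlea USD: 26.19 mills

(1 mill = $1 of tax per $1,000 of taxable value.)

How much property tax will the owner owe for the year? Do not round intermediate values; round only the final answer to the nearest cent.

Uncapped assessed value = $1,406,200 × 1 = $1,406,200
Cap limit = $1,599,800 × 1.05 = $1,679,790
Taxable assessed value = min($1,406,200, $1,679,790) = $1,406,200 (cap does not bind)
Cedarvale Township: $1,406,200 × 0.0066 = $9,280.92
Regional Park District: $1,406,200 × 0.0049 = $6,890.38
Dunlea USD: $1,406,200 × 0.02619 = $36,828.378
Total = $52,999.678

$52,999.68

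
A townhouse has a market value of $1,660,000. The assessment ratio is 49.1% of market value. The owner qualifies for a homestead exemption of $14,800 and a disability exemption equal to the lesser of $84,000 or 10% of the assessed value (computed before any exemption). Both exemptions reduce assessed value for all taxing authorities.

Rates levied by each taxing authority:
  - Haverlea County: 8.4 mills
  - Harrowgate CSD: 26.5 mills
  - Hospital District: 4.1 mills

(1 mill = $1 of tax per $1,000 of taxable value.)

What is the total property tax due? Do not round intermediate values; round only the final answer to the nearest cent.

$28,031.41

Assessed value = $1,660,000 × 0.491 = $815,060
Disability exemption = min($84,000, 10% × $815,060) = min($84,000, $81,506) = $81,506 (percentage binds)
Taxable value = $815,060 − $14,800 − $81,506 = $718,754
Haverlea County: $718,754 × 0.0084 = $6,037.5336
Harrowgate CSD: $718,754 × 0.0265 = $19,046.981
Hospital District: $718,754 × 0.0041 = $2,946.8914
Total = $28,031.406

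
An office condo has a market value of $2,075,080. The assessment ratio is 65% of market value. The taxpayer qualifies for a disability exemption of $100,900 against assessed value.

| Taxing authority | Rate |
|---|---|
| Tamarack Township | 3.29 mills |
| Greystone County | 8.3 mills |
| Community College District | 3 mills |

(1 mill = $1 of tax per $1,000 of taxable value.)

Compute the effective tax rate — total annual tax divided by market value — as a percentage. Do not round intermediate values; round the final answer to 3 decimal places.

Assessed value = $2,075,080 × 0.65 = $1,348,802
Taxable value = $1,348,802 − $100,900 = $1,247,902
Tamarack Township: $1,247,902 × 0.00329 = $4,105.59758
Greystone County: $1,247,902 × 0.0083 = $10,357.5866
Community College District: $1,247,902 × 0.003 = $3,743.706
Total tax = $18,206.89018
Effective rate = $18,206.89018 ÷ $2,075,080 = 0.877% of market value

0.877%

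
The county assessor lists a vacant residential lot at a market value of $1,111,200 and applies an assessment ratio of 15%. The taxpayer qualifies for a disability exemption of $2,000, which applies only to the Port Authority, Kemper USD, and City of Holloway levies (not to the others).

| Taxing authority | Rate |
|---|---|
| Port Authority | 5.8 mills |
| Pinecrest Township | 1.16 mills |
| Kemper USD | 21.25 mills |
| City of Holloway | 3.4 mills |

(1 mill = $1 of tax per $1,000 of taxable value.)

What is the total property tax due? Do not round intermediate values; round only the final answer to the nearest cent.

Assessed value = $1,111,200 × 0.15 = $166,680
Port Authority: ($166,680 − $2,000) × 0.0058 = $164,680 × 0.0058 = $955.144
Pinecrest Township: $166,680 × 0.00116 = $193.3488
Kemper USD: ($166,680 − $2,000) × 0.02125 = $164,680 × 0.02125 = $3,499.45
City of Holloway: ($166,680 − $2,000) × 0.0034 = $164,680 × 0.0034 = $559.912
Total = $5,207.8548

$5,207.85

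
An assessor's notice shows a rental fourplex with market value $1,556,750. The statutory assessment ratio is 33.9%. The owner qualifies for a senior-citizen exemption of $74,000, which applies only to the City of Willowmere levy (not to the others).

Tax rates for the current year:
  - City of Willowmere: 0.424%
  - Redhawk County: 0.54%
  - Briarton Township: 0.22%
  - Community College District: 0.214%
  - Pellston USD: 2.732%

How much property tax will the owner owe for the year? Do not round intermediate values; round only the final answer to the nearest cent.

$21,481.83

Assessed value = $1,556,750 × 0.339 = $527,738.25
City of Willowmere: ($527,738.25 − $74,000) × 0.00424 = $453,738.25 × 0.00424 = $1,923.85018
Redhawk County: $527,738.25 × 0.0054 = $2,849.78655
Briarton Township: $527,738.25 × 0.0022 = $1,161.02415
Community College District: $527,738.25 × 0.00214 = $1,129.359855
Pellston USD: $527,738.25 × 0.02732 = $14,417.80899
Total = $21,481.829725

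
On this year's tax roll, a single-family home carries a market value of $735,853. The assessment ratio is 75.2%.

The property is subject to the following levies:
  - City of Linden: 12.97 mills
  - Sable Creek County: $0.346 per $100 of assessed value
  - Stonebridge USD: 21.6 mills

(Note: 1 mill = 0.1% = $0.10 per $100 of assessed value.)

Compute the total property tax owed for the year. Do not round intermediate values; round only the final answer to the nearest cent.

Assessed value = $735,853 × 0.752 = $553,361.456
City of Linden: $553,361.456 × 0.01297 = $7,177.09808432
Sable Creek County: $553,361.456 × 0.00346 = $1,914.63063776
Stonebridge USD: $553,361.456 × 0.0216 = $11,952.6074496
Total = $21,044.33617168

$21,044.34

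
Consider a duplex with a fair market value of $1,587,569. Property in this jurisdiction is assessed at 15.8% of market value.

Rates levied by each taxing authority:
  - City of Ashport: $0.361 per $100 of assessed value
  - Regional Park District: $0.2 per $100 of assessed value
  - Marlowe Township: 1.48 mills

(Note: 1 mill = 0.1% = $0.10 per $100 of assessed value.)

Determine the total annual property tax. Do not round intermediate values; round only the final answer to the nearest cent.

$1,778.43

Assessed value = $1,587,569 × 0.158 = $250,835.902
City of Ashport: $250,835.902 × 0.00361 = $905.51760622
Regional Park District: $250,835.902 × 0.002 = $501.671804
Marlowe Township: $250,835.902 × 0.00148 = $371.23713496
Total = $1,778.42654518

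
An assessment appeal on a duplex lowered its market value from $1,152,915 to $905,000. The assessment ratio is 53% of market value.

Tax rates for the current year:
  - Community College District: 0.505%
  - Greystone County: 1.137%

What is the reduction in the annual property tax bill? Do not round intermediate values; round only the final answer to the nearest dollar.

$2,158

Old assessed value = $1,152,915 × 0.53 = $611,044.95
New assessed value = $905,000 × 0.53 = $479,650
Combined rate = 0.00505 + 0.01137 = 0.01642
Old tax = $611,044.95 × 0.01642 = $10,033.358079
New tax = $479,650 × 0.01642 = $7,875.853
Reduction = $10,033.358079 − $7,875.853 = $2,157.505079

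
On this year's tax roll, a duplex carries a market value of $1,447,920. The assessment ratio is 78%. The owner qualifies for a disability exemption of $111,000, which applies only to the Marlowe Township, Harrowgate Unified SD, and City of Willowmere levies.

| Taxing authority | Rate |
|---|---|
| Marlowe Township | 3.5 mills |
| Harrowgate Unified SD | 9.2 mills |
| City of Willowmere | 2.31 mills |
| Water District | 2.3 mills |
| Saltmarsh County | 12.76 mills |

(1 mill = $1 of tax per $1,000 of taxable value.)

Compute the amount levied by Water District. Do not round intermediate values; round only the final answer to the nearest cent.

Assessed value = $1,447,920 × 0.78 = $1,129,377.6
Water District taxable value = $1,129,377.6 (exemption does not apply)
Water District levy = $1,129,377.6 × 0.0023 = $2,597.56848

$2,597.57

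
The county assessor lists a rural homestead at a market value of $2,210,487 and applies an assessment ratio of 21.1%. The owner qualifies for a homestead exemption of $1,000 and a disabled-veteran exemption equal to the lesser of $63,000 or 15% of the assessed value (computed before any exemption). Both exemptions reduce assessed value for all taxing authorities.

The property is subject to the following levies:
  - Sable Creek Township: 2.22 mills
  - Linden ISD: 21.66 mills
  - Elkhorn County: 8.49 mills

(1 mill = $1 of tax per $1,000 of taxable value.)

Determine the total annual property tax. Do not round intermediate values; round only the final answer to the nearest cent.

Assessed value = $2,210,487 × 0.211 = $466,412.757
Disabled-veteran exemption = min($63,000, 15% × $466,412.757) = min($63,000, $69,961.91355) = $63,000 (dollar cap binds)
Taxable value = $466,412.757 − $1,000 − $63,000 = $402,412.757
Sable Creek Township: $402,412.757 × 0.00222 = $893.35632054
Linden ISD: $402,412.757 × 0.02166 = $8,716.26031662
Elkhorn County: $402,412.757 × 0.00849 = $3,416.48430693
Total = $13,026.10094409

$13,026.10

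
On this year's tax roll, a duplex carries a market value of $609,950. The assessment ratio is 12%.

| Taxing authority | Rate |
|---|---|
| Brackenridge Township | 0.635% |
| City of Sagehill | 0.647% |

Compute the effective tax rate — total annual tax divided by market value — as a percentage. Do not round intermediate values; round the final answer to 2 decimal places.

Assessed value = $609,950 × 0.12 = $73,194
Brackenridge Township: $73,194 × 0.00635 = $464.7819
City of Sagehill: $73,194 × 0.00647 = $473.56518
Total tax = $938.34708
Effective rate = $938.34708 ÷ $609,950 = 0.15% of market value

0.15%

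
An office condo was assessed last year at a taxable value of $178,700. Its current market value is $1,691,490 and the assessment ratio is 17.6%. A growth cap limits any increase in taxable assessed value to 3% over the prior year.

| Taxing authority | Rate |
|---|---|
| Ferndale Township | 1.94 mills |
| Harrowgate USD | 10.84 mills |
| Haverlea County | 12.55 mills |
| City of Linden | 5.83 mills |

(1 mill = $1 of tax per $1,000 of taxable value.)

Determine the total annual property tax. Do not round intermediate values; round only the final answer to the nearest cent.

$5,735.34

Uncapped assessed value = $1,691,490 × 0.176 = $297,702.24
Cap limit = $178,700 × 1.03 = $184,061
Taxable assessed value = min($297,702.24, $184,061) = $184,061 (cap binds)
Ferndale Township: $184,061 × 0.00194 = $357.07834
Harrowgate USD: $184,061 × 0.01084 = $1,995.22124
Haverlea County: $184,061 × 0.01255 = $2,309.96555
City of Linden: $184,061 × 0.00583 = $1,073.07563
Total = $5,735.34076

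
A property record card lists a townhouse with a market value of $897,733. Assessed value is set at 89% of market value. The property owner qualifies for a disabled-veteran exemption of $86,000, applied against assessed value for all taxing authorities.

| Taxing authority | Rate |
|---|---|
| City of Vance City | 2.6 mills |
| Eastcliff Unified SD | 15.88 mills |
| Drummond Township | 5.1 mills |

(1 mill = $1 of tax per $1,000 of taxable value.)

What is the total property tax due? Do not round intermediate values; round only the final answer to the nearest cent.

Assessed value = $897,733 × 0.89 = $798,982.37
Taxable value = $798,982.37 − $86,000 = $712,982.37
City of Vance City: $712,982.37 × 0.0026 = $1,853.754162
Eastcliff Unified SD: $712,982.37 × 0.01588 = $11,322.1600356
Drummond Township: $712,982.37 × 0.0051 = $3,636.210087
Total = $1,853.754162 + $11,322.1600356 + $3,636.210087 = $16,812.1242846

$16,812.12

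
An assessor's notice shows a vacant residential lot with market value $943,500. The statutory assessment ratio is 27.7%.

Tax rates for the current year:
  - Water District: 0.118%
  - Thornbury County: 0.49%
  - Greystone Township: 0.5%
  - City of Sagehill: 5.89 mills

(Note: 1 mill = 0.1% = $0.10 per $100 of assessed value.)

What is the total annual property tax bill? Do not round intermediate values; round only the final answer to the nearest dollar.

Assessed value = $943,500 × 0.277 = $261,349.5
Water District: $261,349.5 × 0.00118 = $308.39241
Thornbury County: $261,349.5 × 0.0049 = $1,280.61255
Greystone Township: $261,349.5 × 0.005 = $1,306.7475
City of Sagehill: $261,349.5 × 0.00589 = $1,539.348555
Total = $4,435.101015

$4,435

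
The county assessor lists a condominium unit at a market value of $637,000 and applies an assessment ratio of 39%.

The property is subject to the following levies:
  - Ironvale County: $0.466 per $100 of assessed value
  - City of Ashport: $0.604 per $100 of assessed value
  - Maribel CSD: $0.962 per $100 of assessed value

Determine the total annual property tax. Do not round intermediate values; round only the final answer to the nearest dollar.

Assessed value = $637,000 × 0.39 = $248,430
Ironvale County: $248,430 × 0.00466 = $1,157.6838
City of Ashport: $248,430 × 0.00604 = $1,500.5172
Maribel CSD: $248,430 × 0.00962 = $2,389.8966
Total = $1,157.6838 + $1,500.5172 + $2,389.8966 = $5,048.0976

$5,048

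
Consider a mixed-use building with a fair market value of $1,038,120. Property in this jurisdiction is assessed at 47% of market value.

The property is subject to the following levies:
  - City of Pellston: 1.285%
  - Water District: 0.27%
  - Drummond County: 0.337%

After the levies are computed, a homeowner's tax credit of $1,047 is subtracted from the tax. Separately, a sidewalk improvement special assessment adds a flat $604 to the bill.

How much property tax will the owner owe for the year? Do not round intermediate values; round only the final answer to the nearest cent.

Assessed value = $1,038,120 × 0.47 = $487,916.4
City of Pellston: $487,916.4 × 0.01285 = $6,269.72574
Water District: $487,916.4 × 0.0027 = $1,317.37428
Drummond County: $487,916.4 × 0.00337 = $1,644.278268
Levies subtotal = $9,231.378288
After credit = $9,231.378288 − $1,047 = $8,184.378288
Total = $8,184.378288 + $604 = $8,788.378288

$8,788.38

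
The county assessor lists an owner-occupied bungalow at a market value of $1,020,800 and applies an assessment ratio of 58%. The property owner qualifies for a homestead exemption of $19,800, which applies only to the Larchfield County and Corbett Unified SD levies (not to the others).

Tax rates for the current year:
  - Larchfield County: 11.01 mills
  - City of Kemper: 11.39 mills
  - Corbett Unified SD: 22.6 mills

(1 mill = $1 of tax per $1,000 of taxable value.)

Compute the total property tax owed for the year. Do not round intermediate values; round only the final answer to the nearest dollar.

Assessed value = $1,020,800 × 0.58 = $592,064
Larchfield County: ($592,064 − $19,800) × 0.01101 = $572,264 × 0.01101 = $6,300.62664
City of Kemper: $592,064 × 0.01139 = $6,743.60896
Corbett Unified SD: ($592,064 − $19,800) × 0.0226 = $572,264 × 0.0226 = $12,933.1664
Total = $25,977.402

$25,977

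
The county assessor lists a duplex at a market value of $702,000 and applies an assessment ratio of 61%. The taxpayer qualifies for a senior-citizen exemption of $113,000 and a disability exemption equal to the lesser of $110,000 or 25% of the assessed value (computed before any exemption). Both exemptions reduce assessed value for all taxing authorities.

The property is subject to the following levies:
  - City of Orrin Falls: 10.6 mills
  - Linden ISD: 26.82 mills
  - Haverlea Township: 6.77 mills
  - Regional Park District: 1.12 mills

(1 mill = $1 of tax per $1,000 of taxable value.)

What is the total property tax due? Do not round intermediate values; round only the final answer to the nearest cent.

Assessed value = $702,000 × 0.61 = $428,220
Disability exemption = min($110,000, 25% × $428,220) = min($110,000, $107,055) = $107,055 (percentage binds)
Taxable value = $428,220 − $113,000 − $107,055 = $208,165
City of Orrin Falls: $208,165 × 0.0106 = $2,206.549
Linden ISD: $208,165 × 0.02682 = $5,582.9853
Haverlea Township: $208,165 × 0.00677 = $1,409.27705
Regional Park District: $208,165 × 0.00112 = $233.1448
Total = $9,431.95615

$9,431.96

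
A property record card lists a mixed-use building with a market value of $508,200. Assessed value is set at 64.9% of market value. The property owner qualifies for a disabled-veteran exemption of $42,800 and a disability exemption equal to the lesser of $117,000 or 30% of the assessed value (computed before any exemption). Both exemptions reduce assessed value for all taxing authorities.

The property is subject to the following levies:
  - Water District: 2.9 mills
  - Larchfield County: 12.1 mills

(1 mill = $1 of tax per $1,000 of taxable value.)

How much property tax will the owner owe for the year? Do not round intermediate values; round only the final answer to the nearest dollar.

$2,821

Assessed value = $508,200 × 0.649 = $329,821.8
Disability exemption = min($117,000, 30% × $329,821.8) = min($117,000, $98,946.54) = $98,946.54 (percentage binds)
Taxable value = $329,821.8 − $42,800 − $98,946.54 = $188,075.26
Water District: $188,075.26 × 0.0029 = $545.418254
Larchfield County: $188,075.26 × 0.0121 = $2,275.710646
Total = $2,821.1289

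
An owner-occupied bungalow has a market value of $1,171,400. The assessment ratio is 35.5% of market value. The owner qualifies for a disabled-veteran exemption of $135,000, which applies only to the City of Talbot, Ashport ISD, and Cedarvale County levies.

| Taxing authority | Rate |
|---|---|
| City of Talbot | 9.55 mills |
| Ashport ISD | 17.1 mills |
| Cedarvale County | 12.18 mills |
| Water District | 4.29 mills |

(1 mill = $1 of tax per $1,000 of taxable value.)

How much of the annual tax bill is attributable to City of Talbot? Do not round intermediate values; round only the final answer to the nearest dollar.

Assessed value = $1,171,400 × 0.355 = $415,847
City of Talbot taxable value = $415,847 − $135,000 = $280,847
City of Talbot levy = $280,847 × 0.00955 = $2,682.08885

$2,682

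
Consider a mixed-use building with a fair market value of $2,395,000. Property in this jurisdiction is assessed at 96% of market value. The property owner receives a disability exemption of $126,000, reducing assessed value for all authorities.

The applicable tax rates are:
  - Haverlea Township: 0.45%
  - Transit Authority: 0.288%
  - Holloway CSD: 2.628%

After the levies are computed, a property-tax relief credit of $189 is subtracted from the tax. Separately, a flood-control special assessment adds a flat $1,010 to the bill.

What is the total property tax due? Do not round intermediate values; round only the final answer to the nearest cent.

Assessed value = $2,395,000 × 0.96 = $2,299,200
Taxable value = $2,299,200 − $126,000 = $2,173,200
Haverlea Township: $2,173,200 × 0.0045 = $9,779.4
Transit Authority: $2,173,200 × 0.00288 = $6,258.816
Holloway CSD: $2,173,200 × 0.02628 = $57,111.696
Levies subtotal = $73,149.912
After credit = $73,149.912 − $189 = $72,960.912
Total = $72,960.912 + $1,010 = $73,970.912

$73,970.91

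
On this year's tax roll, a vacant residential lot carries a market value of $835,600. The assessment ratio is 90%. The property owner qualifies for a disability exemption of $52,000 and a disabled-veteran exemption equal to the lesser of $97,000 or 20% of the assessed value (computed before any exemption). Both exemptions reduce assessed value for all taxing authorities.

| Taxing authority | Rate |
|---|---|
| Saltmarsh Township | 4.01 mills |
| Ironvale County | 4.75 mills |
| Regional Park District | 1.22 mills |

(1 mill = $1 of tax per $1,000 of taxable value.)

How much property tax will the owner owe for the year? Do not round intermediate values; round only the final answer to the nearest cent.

Assessed value = $835,600 × 0.9 = $752,040
Disabled-veteran exemption = min($97,000, 20% × $752,040) = min($97,000, $150,408) = $97,000 (dollar cap binds)
Taxable value = $752,040 − $52,000 − $97,000 = $603,040
Saltmarsh Township: $603,040 × 0.00401 = $2,418.1904
Ironvale County: $603,040 × 0.00475 = $2,864.44
Regional Park District: $603,040 × 0.00122 = $735.7088
Total = $6,018.3392

$6,018.34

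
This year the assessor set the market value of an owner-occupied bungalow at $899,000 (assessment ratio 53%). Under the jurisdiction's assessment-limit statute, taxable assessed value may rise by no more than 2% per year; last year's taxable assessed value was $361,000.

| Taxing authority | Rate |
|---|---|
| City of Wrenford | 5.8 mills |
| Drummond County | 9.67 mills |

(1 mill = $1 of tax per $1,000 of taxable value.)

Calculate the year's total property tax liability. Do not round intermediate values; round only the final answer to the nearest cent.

$5,696.36

Uncapped assessed value = $899,000 × 0.53 = $476,470
Cap limit = $361,000 × 1.02 = $368,220
Taxable assessed value = min($476,470, $368,220) = $368,220 (cap binds)
City of Wrenford: $368,220 × 0.0058 = $2,135.676
Drummond County: $368,220 × 0.00967 = $3,560.6874
Total = $5,696.3634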